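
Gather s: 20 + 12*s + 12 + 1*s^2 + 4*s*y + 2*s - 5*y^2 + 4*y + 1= s^2 + s*(4*y + 14) - 5*y^2 + 4*y + 33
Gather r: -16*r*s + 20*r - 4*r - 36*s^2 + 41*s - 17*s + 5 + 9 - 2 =r*(16 - 16*s) - 36*s^2 + 24*s + 12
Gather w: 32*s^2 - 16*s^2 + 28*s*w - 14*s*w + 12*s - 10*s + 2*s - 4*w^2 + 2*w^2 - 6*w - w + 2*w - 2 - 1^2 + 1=16*s^2 + 4*s - 2*w^2 + w*(14*s - 5) - 2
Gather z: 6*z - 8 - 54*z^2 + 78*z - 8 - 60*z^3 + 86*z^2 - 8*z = -60*z^3 + 32*z^2 + 76*z - 16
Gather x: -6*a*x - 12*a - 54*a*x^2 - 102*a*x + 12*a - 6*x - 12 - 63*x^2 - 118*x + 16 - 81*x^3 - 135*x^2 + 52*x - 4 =-81*x^3 + x^2*(-54*a - 198) + x*(-108*a - 72)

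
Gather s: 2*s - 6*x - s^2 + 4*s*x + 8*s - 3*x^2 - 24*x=-s^2 + s*(4*x + 10) - 3*x^2 - 30*x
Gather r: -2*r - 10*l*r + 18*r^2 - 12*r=18*r^2 + r*(-10*l - 14)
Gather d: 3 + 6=9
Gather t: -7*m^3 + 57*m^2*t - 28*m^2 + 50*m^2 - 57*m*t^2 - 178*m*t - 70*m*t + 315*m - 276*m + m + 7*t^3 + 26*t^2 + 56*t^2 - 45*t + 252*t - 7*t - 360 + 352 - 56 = -7*m^3 + 22*m^2 + 40*m + 7*t^3 + t^2*(82 - 57*m) + t*(57*m^2 - 248*m + 200) - 64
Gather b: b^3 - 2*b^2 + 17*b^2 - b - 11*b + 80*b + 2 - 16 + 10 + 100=b^3 + 15*b^2 + 68*b + 96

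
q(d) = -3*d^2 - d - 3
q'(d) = -6*d - 1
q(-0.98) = -4.90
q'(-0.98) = 4.88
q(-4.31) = -54.42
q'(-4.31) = 24.86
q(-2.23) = -15.69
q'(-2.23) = 12.38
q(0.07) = -3.08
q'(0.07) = -1.42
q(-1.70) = -9.97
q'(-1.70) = 9.20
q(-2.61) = -20.83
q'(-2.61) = 14.66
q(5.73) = -107.23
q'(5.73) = -35.38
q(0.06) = -3.07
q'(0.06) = -1.36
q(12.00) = -447.00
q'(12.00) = -73.00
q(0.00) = -3.00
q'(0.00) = -1.00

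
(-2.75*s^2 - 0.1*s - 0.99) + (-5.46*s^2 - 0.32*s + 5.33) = -8.21*s^2 - 0.42*s + 4.34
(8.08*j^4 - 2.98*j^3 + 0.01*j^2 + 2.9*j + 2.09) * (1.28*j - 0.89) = 10.3424*j^5 - 11.0056*j^4 + 2.665*j^3 + 3.7031*j^2 + 0.0941999999999998*j - 1.8601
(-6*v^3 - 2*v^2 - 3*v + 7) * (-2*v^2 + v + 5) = 12*v^5 - 2*v^4 - 26*v^3 - 27*v^2 - 8*v + 35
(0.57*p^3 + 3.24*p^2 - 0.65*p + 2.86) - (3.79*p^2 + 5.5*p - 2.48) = 0.57*p^3 - 0.55*p^2 - 6.15*p + 5.34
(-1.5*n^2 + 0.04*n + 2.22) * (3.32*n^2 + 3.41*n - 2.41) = -4.98*n^4 - 4.9822*n^3 + 11.1218*n^2 + 7.4738*n - 5.3502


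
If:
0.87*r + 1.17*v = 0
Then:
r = -1.3448275862069*v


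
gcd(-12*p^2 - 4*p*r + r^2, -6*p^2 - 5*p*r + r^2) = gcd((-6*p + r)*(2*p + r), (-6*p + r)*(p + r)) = 6*p - r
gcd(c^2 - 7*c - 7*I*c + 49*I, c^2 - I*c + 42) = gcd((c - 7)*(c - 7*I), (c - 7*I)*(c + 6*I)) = c - 7*I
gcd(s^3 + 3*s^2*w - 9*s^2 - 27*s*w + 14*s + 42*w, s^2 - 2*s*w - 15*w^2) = s + 3*w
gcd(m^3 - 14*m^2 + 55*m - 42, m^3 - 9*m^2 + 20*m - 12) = m^2 - 7*m + 6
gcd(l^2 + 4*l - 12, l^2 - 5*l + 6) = l - 2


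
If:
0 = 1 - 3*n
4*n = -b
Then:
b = -4/3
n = 1/3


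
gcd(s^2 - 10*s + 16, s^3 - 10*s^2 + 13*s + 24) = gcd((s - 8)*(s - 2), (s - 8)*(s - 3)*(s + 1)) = s - 8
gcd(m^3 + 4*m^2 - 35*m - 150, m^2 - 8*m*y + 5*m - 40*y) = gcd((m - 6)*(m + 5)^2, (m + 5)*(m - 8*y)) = m + 5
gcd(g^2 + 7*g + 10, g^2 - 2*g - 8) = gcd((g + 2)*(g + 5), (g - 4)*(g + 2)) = g + 2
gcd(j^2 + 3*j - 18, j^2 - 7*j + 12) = j - 3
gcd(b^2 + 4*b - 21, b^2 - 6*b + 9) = b - 3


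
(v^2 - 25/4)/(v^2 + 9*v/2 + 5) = (v - 5/2)/(v + 2)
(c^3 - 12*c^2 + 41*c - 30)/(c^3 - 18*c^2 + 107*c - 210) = (c - 1)/(c - 7)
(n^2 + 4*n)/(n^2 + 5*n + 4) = n/(n + 1)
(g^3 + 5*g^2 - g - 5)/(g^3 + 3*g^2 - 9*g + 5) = (g + 1)/(g - 1)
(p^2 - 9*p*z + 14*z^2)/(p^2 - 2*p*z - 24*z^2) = (-p^2 + 9*p*z - 14*z^2)/(-p^2 + 2*p*z + 24*z^2)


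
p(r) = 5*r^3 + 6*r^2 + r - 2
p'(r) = 15*r^2 + 12*r + 1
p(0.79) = 5.00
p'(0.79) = 19.84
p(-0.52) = -1.60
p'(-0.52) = -1.18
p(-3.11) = -97.48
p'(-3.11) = 108.76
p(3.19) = 224.56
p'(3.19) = 191.92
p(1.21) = 16.85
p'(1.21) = 37.48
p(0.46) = 0.22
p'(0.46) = 9.69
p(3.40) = 267.28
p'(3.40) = 215.20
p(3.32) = 250.43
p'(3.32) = 206.18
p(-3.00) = -86.00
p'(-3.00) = 100.00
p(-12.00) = -7790.00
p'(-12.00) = 2017.00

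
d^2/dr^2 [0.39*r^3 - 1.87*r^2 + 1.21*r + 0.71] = 2.34*r - 3.74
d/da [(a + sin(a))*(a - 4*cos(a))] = (a + sin(a))*(4*sin(a) + 1) + (a - 4*cos(a))*(cos(a) + 1)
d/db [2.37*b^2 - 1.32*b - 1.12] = 4.74*b - 1.32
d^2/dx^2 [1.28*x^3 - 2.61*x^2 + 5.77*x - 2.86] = 7.68*x - 5.22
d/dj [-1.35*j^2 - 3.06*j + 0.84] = -2.7*j - 3.06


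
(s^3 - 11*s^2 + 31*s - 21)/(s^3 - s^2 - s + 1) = (s^2 - 10*s + 21)/(s^2 - 1)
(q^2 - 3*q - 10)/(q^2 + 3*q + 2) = (q - 5)/(q + 1)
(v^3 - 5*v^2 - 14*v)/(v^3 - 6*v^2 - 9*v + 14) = v/(v - 1)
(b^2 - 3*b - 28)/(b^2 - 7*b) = (b + 4)/b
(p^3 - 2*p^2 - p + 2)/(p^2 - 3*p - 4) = (p^2 - 3*p + 2)/(p - 4)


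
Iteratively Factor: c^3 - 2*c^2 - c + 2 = (c + 1)*(c^2 - 3*c + 2) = (c - 2)*(c + 1)*(c - 1)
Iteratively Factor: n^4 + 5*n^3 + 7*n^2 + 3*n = (n + 1)*(n^3 + 4*n^2 + 3*n) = n*(n + 1)*(n^2 + 4*n + 3) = n*(n + 1)*(n + 3)*(n + 1)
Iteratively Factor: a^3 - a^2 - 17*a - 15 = (a - 5)*(a^2 + 4*a + 3) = (a - 5)*(a + 3)*(a + 1)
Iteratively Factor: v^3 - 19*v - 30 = (v - 5)*(v^2 + 5*v + 6) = (v - 5)*(v + 3)*(v + 2)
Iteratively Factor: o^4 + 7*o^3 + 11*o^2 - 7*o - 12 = (o + 3)*(o^3 + 4*o^2 - o - 4) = (o + 3)*(o + 4)*(o^2 - 1) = (o - 1)*(o + 3)*(o + 4)*(o + 1)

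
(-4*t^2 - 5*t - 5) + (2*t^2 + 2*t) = -2*t^2 - 3*t - 5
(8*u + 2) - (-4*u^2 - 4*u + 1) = 4*u^2 + 12*u + 1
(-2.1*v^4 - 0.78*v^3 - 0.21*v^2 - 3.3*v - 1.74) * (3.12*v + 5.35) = -6.552*v^5 - 13.6686*v^4 - 4.8282*v^3 - 11.4195*v^2 - 23.0838*v - 9.309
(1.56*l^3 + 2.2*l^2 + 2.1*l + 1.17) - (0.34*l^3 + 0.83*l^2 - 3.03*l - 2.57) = 1.22*l^3 + 1.37*l^2 + 5.13*l + 3.74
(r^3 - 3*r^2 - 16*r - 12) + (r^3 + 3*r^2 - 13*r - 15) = 2*r^3 - 29*r - 27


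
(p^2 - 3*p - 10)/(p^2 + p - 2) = (p - 5)/(p - 1)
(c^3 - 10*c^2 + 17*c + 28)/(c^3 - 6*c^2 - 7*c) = (c - 4)/c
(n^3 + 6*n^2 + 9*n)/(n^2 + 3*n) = n + 3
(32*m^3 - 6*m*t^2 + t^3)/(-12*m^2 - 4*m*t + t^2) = (16*m^2 - 8*m*t + t^2)/(-6*m + t)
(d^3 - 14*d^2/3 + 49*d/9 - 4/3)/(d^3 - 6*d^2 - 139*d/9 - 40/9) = (-9*d^3 + 42*d^2 - 49*d + 12)/(-9*d^3 + 54*d^2 + 139*d + 40)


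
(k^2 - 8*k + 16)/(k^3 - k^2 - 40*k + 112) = 1/(k + 7)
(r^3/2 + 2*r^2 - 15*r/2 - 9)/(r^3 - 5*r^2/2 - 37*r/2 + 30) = (r^3 + 4*r^2 - 15*r - 18)/(2*r^3 - 5*r^2 - 37*r + 60)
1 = 1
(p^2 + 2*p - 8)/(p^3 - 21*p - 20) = (p - 2)/(p^2 - 4*p - 5)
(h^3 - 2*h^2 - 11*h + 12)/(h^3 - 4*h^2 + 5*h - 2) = (h^2 - h - 12)/(h^2 - 3*h + 2)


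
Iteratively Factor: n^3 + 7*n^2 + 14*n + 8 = (n + 1)*(n^2 + 6*n + 8) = (n + 1)*(n + 2)*(n + 4)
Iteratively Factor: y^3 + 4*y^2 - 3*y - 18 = (y - 2)*(y^2 + 6*y + 9) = (y - 2)*(y + 3)*(y + 3)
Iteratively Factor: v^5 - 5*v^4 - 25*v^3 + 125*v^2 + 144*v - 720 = (v - 3)*(v^4 - 2*v^3 - 31*v^2 + 32*v + 240) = (v - 5)*(v - 3)*(v^3 + 3*v^2 - 16*v - 48) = (v - 5)*(v - 3)*(v + 4)*(v^2 - v - 12) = (v - 5)*(v - 4)*(v - 3)*(v + 4)*(v + 3)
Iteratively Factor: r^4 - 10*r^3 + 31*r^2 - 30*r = (r - 3)*(r^3 - 7*r^2 + 10*r) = r*(r - 3)*(r^2 - 7*r + 10) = r*(r - 3)*(r - 2)*(r - 5)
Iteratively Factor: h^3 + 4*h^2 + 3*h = (h)*(h^2 + 4*h + 3) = h*(h + 1)*(h + 3)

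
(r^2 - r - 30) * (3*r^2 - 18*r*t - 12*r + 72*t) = 3*r^4 - 18*r^3*t - 15*r^3 + 90*r^2*t - 78*r^2 + 468*r*t + 360*r - 2160*t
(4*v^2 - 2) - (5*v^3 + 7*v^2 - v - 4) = -5*v^3 - 3*v^2 + v + 2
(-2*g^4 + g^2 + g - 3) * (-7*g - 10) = 14*g^5 + 20*g^4 - 7*g^3 - 17*g^2 + 11*g + 30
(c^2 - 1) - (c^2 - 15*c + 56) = 15*c - 57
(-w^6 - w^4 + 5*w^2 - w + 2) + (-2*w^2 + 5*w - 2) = -w^6 - w^4 + 3*w^2 + 4*w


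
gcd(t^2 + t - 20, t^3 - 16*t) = t - 4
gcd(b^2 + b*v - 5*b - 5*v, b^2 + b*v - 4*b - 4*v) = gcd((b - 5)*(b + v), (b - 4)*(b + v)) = b + v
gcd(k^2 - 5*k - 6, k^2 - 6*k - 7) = k + 1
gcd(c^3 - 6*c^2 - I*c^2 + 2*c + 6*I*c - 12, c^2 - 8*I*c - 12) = c - 2*I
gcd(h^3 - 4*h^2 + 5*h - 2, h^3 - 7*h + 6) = h^2 - 3*h + 2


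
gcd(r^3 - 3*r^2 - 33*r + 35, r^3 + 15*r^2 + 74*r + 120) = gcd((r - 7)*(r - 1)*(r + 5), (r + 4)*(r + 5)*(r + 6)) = r + 5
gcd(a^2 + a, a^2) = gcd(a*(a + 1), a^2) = a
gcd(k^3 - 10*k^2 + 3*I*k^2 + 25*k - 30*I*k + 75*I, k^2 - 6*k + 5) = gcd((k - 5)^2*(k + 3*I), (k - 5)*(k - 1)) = k - 5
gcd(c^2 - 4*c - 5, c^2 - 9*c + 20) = c - 5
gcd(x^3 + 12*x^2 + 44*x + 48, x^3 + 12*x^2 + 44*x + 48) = x^3 + 12*x^2 + 44*x + 48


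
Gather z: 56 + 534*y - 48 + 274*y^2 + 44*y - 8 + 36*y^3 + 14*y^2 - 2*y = 36*y^3 + 288*y^2 + 576*y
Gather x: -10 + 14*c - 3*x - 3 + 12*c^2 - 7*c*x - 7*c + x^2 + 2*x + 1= 12*c^2 + 7*c + x^2 + x*(-7*c - 1) - 12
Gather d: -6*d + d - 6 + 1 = -5*d - 5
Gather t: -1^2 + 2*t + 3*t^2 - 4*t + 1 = 3*t^2 - 2*t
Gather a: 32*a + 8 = 32*a + 8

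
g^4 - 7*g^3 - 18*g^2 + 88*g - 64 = (g - 8)*(g - 2)*(g - 1)*(g + 4)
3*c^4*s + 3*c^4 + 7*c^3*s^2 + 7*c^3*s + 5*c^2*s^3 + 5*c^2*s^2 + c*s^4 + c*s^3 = (c + s)^2*(3*c + s)*(c*s + c)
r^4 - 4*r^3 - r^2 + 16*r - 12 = (r - 3)*(r - 2)*(r - 1)*(r + 2)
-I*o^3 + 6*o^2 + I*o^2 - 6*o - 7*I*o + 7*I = (o - I)*(o + 7*I)*(-I*o + I)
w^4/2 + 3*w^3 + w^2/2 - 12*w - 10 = (w/2 + 1)*(w - 2)*(w + 1)*(w + 5)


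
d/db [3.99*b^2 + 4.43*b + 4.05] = 7.98*b + 4.43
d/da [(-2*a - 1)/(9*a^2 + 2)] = 2*(9*a^2 + 9*a - 2)/(81*a^4 + 36*a^2 + 4)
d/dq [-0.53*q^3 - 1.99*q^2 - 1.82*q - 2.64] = -1.59*q^2 - 3.98*q - 1.82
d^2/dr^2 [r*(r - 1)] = 2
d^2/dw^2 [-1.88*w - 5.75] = 0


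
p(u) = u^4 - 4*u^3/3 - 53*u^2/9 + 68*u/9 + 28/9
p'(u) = 4*u^3 - 4*u^2 - 106*u/9 + 68/9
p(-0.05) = 2.72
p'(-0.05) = 8.13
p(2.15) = 0.25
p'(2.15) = 3.50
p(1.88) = 0.13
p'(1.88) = -2.15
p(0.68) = 5.32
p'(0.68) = -1.05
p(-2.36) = 1.03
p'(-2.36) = -39.50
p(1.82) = 0.29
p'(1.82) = -3.02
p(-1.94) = -9.81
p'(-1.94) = -13.86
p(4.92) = 324.89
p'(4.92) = 329.17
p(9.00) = 5183.11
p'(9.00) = 2493.56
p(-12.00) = 22104.44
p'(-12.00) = -7339.11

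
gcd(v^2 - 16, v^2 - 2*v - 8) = v - 4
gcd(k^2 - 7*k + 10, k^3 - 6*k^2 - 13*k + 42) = k - 2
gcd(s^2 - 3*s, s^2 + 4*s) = s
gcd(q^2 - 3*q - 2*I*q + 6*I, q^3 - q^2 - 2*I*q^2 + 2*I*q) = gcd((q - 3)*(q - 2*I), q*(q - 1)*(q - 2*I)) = q - 2*I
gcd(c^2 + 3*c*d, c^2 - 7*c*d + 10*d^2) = 1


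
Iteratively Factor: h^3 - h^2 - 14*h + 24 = (h - 2)*(h^2 + h - 12) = (h - 2)*(h + 4)*(h - 3)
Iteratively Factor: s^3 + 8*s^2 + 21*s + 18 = (s + 3)*(s^2 + 5*s + 6) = (s + 2)*(s + 3)*(s + 3)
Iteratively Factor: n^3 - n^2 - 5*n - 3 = (n + 1)*(n^2 - 2*n - 3) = (n + 1)^2*(n - 3)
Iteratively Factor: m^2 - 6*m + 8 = (m - 4)*(m - 2)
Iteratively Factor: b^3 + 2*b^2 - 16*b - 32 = (b - 4)*(b^2 + 6*b + 8) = (b - 4)*(b + 4)*(b + 2)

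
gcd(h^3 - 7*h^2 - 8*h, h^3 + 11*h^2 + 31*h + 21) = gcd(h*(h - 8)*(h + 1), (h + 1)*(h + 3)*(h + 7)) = h + 1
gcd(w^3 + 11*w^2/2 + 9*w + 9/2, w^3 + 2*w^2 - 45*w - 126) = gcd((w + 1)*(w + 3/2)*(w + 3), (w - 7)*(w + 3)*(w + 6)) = w + 3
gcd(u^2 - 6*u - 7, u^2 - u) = 1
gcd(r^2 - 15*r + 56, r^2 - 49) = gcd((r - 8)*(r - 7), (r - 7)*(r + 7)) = r - 7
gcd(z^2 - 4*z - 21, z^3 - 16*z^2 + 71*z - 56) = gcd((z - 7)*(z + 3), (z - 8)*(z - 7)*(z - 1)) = z - 7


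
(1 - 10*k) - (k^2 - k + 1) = -k^2 - 9*k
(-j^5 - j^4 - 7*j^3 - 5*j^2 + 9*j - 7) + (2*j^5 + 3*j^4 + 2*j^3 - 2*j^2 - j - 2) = j^5 + 2*j^4 - 5*j^3 - 7*j^2 + 8*j - 9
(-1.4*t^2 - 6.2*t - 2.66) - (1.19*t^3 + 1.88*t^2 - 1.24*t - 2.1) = -1.19*t^3 - 3.28*t^2 - 4.96*t - 0.56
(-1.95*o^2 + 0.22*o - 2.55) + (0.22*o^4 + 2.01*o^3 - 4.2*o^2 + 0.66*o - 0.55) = 0.22*o^4 + 2.01*o^3 - 6.15*o^2 + 0.88*o - 3.1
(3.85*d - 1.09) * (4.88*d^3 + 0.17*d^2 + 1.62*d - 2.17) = 18.788*d^4 - 4.6647*d^3 + 6.0517*d^2 - 10.1203*d + 2.3653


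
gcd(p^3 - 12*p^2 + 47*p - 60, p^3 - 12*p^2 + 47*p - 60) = p^3 - 12*p^2 + 47*p - 60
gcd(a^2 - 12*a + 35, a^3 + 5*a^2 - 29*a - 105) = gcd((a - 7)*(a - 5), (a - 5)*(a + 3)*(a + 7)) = a - 5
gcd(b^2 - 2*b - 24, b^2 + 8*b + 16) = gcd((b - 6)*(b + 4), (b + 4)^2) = b + 4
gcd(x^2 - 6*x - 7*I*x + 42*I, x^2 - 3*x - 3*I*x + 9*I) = 1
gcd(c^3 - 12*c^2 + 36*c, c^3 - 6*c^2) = c^2 - 6*c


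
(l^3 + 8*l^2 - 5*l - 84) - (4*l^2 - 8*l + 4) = l^3 + 4*l^2 + 3*l - 88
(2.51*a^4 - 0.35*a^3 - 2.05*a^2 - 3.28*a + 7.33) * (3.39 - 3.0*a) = -7.53*a^5 + 9.5589*a^4 + 4.9635*a^3 + 2.8905*a^2 - 33.1092*a + 24.8487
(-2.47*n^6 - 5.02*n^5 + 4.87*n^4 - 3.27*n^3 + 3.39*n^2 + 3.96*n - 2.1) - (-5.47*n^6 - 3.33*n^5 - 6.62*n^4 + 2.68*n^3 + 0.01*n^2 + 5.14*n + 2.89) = 3.0*n^6 - 1.69*n^5 + 11.49*n^4 - 5.95*n^3 + 3.38*n^2 - 1.18*n - 4.99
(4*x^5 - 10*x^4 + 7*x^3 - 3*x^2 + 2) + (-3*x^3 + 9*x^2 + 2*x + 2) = 4*x^5 - 10*x^4 + 4*x^3 + 6*x^2 + 2*x + 4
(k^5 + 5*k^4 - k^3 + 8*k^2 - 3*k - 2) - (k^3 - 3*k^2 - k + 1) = k^5 + 5*k^4 - 2*k^3 + 11*k^2 - 2*k - 3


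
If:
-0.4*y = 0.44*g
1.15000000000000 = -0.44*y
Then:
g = 2.38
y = -2.61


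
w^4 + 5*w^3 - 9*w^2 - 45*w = w*(w - 3)*(w + 3)*(w + 5)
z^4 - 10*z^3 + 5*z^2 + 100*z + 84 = (z - 7)*(z - 6)*(z + 1)*(z + 2)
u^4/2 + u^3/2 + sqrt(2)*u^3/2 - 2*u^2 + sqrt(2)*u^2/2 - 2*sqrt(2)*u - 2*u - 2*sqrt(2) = (u - 2)*(u + 1)*(sqrt(2)*u/2 + 1)*(sqrt(2)*u/2 + sqrt(2))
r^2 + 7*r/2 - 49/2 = (r - 7/2)*(r + 7)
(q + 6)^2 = q^2 + 12*q + 36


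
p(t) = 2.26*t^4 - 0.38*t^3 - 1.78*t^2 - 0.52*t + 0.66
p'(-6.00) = -1972.84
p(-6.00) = 2950.74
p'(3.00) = 222.62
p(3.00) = 155.88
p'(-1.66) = -39.10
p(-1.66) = 15.52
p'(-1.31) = -18.14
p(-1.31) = 5.80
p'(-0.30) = 0.20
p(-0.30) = 0.68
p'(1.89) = 49.71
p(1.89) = 19.59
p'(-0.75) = -2.30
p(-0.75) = 0.92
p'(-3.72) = -468.42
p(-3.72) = 430.32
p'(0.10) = -0.88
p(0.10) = 0.59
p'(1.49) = 21.55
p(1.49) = 5.82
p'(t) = 9.04*t^3 - 1.14*t^2 - 3.56*t - 0.52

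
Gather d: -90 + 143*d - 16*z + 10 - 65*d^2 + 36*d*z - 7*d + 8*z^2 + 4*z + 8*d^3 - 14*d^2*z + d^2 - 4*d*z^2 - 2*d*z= 8*d^3 + d^2*(-14*z - 64) + d*(-4*z^2 + 34*z + 136) + 8*z^2 - 12*z - 80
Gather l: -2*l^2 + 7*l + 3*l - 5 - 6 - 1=-2*l^2 + 10*l - 12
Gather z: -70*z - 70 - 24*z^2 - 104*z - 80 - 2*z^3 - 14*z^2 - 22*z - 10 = -2*z^3 - 38*z^2 - 196*z - 160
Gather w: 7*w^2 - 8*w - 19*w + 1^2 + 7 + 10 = 7*w^2 - 27*w + 18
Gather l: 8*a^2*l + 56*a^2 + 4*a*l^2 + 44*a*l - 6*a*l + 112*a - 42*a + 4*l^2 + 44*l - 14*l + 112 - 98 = 56*a^2 + 70*a + l^2*(4*a + 4) + l*(8*a^2 + 38*a + 30) + 14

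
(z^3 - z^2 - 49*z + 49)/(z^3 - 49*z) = (z - 1)/z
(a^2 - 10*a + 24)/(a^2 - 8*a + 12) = (a - 4)/(a - 2)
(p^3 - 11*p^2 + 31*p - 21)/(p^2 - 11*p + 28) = (p^2 - 4*p + 3)/(p - 4)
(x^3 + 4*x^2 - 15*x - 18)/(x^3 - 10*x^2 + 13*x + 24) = (x + 6)/(x - 8)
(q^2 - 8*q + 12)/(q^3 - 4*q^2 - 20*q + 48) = 1/(q + 4)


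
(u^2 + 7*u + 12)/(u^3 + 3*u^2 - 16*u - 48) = 1/(u - 4)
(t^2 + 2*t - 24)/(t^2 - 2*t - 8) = (t + 6)/(t + 2)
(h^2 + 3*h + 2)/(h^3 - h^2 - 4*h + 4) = (h + 1)/(h^2 - 3*h + 2)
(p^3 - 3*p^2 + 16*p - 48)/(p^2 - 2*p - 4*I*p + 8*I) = (p^2 + p*(-3 + 4*I) - 12*I)/(p - 2)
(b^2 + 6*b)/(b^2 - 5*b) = (b + 6)/(b - 5)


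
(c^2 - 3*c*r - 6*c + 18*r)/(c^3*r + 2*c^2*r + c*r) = (c^2 - 3*c*r - 6*c + 18*r)/(c*r*(c^2 + 2*c + 1))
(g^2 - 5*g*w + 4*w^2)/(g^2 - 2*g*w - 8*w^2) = (g - w)/(g + 2*w)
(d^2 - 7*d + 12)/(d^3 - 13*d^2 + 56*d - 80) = (d - 3)/(d^2 - 9*d + 20)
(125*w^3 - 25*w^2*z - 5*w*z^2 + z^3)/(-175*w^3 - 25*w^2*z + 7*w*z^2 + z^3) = (-5*w + z)/(7*w + z)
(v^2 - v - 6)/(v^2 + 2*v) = (v - 3)/v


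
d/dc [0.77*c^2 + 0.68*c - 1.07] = 1.54*c + 0.68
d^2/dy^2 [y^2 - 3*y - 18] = 2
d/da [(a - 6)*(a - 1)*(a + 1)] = 3*a^2 - 12*a - 1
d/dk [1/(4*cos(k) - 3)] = 4*sin(k)/(4*cos(k) - 3)^2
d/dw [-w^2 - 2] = -2*w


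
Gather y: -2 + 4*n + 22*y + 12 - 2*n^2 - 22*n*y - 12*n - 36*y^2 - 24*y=-2*n^2 - 8*n - 36*y^2 + y*(-22*n - 2) + 10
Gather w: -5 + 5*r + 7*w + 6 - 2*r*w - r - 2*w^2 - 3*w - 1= 4*r - 2*w^2 + w*(4 - 2*r)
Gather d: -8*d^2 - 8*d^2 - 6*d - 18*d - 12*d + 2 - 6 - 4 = -16*d^2 - 36*d - 8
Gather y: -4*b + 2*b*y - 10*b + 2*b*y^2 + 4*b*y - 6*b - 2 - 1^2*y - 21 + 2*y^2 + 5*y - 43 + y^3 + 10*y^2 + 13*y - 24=-20*b + y^3 + y^2*(2*b + 12) + y*(6*b + 17) - 90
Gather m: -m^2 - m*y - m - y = -m^2 + m*(-y - 1) - y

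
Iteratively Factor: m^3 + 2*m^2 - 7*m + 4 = (m - 1)*(m^2 + 3*m - 4) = (m - 1)^2*(m + 4)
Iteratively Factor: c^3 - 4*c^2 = (c - 4)*(c^2) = c*(c - 4)*(c)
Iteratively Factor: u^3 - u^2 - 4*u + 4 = (u - 1)*(u^2 - 4) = (u - 2)*(u - 1)*(u + 2)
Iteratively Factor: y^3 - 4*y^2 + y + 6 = (y - 3)*(y^2 - y - 2) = (y - 3)*(y + 1)*(y - 2)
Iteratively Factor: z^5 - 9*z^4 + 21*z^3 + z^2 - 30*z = (z - 3)*(z^4 - 6*z^3 + 3*z^2 + 10*z) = (z - 3)*(z + 1)*(z^3 - 7*z^2 + 10*z) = z*(z - 3)*(z + 1)*(z^2 - 7*z + 10) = z*(z - 3)*(z - 2)*(z + 1)*(z - 5)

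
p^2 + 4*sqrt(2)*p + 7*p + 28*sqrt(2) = (p + 7)*(p + 4*sqrt(2))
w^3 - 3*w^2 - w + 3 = (w - 3)*(w - 1)*(w + 1)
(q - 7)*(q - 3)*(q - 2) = q^3 - 12*q^2 + 41*q - 42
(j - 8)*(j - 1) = j^2 - 9*j + 8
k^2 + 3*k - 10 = (k - 2)*(k + 5)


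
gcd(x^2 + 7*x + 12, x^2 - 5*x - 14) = 1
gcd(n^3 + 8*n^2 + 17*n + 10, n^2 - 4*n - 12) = n + 2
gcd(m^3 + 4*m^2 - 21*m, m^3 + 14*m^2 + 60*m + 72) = 1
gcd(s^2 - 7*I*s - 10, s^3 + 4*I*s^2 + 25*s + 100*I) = s - 5*I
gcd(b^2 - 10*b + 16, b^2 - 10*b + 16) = b^2 - 10*b + 16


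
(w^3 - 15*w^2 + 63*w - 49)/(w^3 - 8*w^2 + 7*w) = (w - 7)/w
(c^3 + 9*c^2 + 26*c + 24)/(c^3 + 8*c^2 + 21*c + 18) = (c + 4)/(c + 3)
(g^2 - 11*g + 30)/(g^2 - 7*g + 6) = (g - 5)/(g - 1)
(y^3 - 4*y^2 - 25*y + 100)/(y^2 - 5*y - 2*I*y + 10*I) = (y^2 + y - 20)/(y - 2*I)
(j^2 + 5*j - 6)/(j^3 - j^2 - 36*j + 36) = 1/(j - 6)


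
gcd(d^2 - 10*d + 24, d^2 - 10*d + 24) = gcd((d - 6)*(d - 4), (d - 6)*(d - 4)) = d^2 - 10*d + 24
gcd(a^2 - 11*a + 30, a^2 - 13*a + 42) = a - 6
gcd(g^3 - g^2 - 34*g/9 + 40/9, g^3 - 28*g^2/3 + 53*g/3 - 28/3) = g - 4/3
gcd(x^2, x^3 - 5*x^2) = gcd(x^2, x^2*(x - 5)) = x^2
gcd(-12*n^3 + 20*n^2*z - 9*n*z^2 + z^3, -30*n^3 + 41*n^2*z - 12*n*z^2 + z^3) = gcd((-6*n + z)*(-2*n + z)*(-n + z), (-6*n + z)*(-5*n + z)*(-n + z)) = 6*n^2 - 7*n*z + z^2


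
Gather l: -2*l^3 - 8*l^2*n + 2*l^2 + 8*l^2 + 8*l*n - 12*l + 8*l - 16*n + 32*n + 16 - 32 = -2*l^3 + l^2*(10 - 8*n) + l*(8*n - 4) + 16*n - 16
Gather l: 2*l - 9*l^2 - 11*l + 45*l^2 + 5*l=36*l^2 - 4*l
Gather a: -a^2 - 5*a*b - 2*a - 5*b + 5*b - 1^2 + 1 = -a^2 + a*(-5*b - 2)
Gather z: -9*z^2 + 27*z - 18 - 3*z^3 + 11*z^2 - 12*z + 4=-3*z^3 + 2*z^2 + 15*z - 14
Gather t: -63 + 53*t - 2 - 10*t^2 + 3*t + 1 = -10*t^2 + 56*t - 64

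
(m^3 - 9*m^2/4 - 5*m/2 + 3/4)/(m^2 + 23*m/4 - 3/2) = (m^2 - 2*m - 3)/(m + 6)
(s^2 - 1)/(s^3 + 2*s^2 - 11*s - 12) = (s - 1)/(s^2 + s - 12)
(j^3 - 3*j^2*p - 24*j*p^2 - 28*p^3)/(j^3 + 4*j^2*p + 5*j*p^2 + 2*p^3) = (j^2 - 5*j*p - 14*p^2)/(j^2 + 2*j*p + p^2)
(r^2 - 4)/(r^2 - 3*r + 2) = (r + 2)/(r - 1)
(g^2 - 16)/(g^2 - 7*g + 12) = (g + 4)/(g - 3)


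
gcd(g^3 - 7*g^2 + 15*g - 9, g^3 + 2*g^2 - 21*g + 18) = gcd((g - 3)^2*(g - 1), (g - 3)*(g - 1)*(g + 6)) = g^2 - 4*g + 3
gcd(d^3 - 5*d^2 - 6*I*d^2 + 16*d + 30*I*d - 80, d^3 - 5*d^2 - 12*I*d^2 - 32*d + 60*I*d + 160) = d^2 + d*(-5 - 8*I) + 40*I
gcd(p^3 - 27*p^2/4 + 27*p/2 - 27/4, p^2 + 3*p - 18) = p - 3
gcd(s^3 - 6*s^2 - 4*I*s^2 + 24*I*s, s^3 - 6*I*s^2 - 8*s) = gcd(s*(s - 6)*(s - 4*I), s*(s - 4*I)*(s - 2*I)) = s^2 - 4*I*s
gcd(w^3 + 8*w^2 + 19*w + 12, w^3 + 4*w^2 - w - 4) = w^2 + 5*w + 4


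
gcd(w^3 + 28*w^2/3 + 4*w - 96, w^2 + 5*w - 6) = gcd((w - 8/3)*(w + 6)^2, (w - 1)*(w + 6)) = w + 6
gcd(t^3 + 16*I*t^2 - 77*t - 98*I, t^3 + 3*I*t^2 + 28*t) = t + 7*I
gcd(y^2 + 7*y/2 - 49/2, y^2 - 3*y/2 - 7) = y - 7/2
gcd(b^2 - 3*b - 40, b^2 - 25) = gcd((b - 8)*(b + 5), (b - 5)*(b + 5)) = b + 5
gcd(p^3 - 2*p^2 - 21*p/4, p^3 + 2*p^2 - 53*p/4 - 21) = p^2 - 2*p - 21/4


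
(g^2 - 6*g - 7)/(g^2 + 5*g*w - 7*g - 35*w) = (g + 1)/(g + 5*w)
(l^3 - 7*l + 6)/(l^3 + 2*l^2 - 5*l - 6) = (l - 1)/(l + 1)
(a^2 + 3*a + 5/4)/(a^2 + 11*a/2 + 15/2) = (a + 1/2)/(a + 3)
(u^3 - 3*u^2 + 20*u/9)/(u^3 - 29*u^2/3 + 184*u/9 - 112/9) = u*(3*u - 5)/(3*u^2 - 25*u + 28)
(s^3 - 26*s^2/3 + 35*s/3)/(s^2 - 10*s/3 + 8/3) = s*(3*s^2 - 26*s + 35)/(3*s^2 - 10*s + 8)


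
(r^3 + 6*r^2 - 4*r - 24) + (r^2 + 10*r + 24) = r^3 + 7*r^2 + 6*r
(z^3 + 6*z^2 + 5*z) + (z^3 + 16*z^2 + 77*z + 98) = 2*z^3 + 22*z^2 + 82*z + 98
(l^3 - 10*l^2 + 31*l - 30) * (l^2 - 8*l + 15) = l^5 - 18*l^4 + 126*l^3 - 428*l^2 + 705*l - 450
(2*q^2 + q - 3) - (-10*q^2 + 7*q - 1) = 12*q^2 - 6*q - 2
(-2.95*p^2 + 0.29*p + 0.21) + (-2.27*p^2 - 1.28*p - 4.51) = -5.22*p^2 - 0.99*p - 4.3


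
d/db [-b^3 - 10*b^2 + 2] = b*(-3*b - 20)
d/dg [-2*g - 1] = -2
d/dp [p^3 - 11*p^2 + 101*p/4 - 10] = 3*p^2 - 22*p + 101/4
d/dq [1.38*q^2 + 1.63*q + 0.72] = 2.76*q + 1.63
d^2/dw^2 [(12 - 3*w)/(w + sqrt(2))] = 6*(sqrt(2) + 4)/(w + sqrt(2))^3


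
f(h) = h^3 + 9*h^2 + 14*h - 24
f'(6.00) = 230.00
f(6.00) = 600.00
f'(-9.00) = 95.00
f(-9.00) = -150.00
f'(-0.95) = -0.39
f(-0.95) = -30.03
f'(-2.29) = -11.49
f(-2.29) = -20.87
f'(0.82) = 30.78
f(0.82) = -5.92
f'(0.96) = 34.04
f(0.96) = -1.38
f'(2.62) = 81.75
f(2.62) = 92.44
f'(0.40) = 21.68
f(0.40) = -16.90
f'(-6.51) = 23.96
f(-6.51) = -9.61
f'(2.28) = 70.64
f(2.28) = 66.56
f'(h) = 3*h^2 + 18*h + 14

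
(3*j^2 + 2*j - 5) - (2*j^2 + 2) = j^2 + 2*j - 7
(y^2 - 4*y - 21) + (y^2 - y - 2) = 2*y^2 - 5*y - 23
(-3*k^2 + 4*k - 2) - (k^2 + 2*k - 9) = -4*k^2 + 2*k + 7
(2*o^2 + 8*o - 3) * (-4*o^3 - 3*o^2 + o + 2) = -8*o^5 - 38*o^4 - 10*o^3 + 21*o^2 + 13*o - 6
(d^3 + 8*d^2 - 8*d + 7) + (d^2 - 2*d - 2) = d^3 + 9*d^2 - 10*d + 5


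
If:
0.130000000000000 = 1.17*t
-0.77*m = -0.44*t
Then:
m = 0.06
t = 0.11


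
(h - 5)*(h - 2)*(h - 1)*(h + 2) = h^4 - 6*h^3 + h^2 + 24*h - 20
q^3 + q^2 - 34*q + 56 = (q - 4)*(q - 2)*(q + 7)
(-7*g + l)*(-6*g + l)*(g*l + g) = 42*g^3*l + 42*g^3 - 13*g^2*l^2 - 13*g^2*l + g*l^3 + g*l^2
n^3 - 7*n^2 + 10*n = n*(n - 5)*(n - 2)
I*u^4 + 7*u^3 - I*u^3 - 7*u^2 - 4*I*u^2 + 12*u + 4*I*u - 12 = (u - 6*I)*(u - 2*I)*(u + I)*(I*u - I)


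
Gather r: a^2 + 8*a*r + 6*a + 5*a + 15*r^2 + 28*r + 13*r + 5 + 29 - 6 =a^2 + 11*a + 15*r^2 + r*(8*a + 41) + 28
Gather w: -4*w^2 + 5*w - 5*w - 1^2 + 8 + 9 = 16 - 4*w^2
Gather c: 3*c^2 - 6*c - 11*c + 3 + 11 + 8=3*c^2 - 17*c + 22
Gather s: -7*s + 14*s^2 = 14*s^2 - 7*s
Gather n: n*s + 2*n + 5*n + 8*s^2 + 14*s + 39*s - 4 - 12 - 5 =n*(s + 7) + 8*s^2 + 53*s - 21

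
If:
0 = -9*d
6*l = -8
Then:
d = 0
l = -4/3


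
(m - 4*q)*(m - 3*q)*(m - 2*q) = m^3 - 9*m^2*q + 26*m*q^2 - 24*q^3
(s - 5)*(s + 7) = s^2 + 2*s - 35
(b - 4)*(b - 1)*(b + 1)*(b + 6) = b^4 + 2*b^3 - 25*b^2 - 2*b + 24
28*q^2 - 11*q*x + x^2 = (-7*q + x)*(-4*q + x)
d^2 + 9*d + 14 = (d + 2)*(d + 7)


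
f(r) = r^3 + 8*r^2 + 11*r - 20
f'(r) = 3*r^2 + 16*r + 11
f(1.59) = 21.73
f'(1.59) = 44.02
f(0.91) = -2.61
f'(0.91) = 28.04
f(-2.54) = -12.71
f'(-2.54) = -10.29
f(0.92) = -2.33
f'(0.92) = 28.26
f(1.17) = 5.42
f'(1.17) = 33.83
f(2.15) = 50.57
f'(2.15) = 59.27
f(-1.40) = -22.46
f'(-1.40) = -5.52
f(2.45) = 69.68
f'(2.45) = 68.21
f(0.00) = -20.00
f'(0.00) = 11.00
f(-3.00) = -8.00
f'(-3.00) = -10.00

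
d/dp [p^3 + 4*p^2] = p*(3*p + 8)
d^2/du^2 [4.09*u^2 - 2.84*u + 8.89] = 8.18000000000000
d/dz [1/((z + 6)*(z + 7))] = (-2*z - 13)/(z^4 + 26*z^3 + 253*z^2 + 1092*z + 1764)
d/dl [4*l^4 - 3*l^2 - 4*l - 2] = 16*l^3 - 6*l - 4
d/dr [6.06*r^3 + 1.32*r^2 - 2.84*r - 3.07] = 18.18*r^2 + 2.64*r - 2.84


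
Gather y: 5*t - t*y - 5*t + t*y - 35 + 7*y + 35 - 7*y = 0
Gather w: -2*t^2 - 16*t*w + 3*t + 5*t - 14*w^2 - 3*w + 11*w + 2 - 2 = -2*t^2 + 8*t - 14*w^2 + w*(8 - 16*t)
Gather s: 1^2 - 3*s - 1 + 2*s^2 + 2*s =2*s^2 - s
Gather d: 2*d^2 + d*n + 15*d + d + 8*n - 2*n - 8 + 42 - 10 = 2*d^2 + d*(n + 16) + 6*n + 24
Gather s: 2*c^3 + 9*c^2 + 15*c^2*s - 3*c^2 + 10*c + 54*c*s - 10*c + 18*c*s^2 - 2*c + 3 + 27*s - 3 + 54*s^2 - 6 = 2*c^3 + 6*c^2 - 2*c + s^2*(18*c + 54) + s*(15*c^2 + 54*c + 27) - 6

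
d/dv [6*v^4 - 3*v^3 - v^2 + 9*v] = 24*v^3 - 9*v^2 - 2*v + 9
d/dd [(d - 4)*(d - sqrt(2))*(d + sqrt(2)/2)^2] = 4*d^3 - 12*d^2 - 3*d - sqrt(2)/2 + 6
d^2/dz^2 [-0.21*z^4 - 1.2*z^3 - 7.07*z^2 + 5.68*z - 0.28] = -2.52*z^2 - 7.2*z - 14.14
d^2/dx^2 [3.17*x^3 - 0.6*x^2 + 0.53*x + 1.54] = 19.02*x - 1.2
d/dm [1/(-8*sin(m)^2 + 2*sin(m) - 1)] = 2*(8*sin(m) - 1)*cos(m)/(8*sin(m)^2 - 2*sin(m) + 1)^2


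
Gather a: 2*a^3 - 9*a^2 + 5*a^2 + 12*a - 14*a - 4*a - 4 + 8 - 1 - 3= 2*a^3 - 4*a^2 - 6*a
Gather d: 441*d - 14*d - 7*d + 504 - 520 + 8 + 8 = 420*d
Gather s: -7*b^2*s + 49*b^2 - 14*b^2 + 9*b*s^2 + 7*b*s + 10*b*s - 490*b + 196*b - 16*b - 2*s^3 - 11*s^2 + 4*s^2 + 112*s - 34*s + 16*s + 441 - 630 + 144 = 35*b^2 - 310*b - 2*s^3 + s^2*(9*b - 7) + s*(-7*b^2 + 17*b + 94) - 45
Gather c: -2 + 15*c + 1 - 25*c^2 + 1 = -25*c^2 + 15*c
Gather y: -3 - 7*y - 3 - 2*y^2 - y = -2*y^2 - 8*y - 6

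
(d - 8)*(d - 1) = d^2 - 9*d + 8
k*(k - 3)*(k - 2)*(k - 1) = k^4 - 6*k^3 + 11*k^2 - 6*k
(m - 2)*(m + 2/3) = m^2 - 4*m/3 - 4/3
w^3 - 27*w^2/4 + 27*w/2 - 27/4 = (w - 3)^2*(w - 3/4)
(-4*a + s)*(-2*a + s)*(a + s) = 8*a^3 + 2*a^2*s - 5*a*s^2 + s^3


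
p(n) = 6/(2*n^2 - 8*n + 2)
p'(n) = 6*(8 - 4*n)/(2*n^2 - 8*n + 2)^2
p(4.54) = 0.87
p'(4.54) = -1.28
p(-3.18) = 0.13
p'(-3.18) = 0.05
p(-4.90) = 0.07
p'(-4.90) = 0.02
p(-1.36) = 0.36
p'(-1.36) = 0.29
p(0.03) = 3.41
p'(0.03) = 15.23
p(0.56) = -3.24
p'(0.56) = 10.07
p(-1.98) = 0.23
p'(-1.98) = 0.14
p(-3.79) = 0.10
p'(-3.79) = 0.04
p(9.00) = 0.07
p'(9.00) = -0.02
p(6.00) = 0.23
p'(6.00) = -0.14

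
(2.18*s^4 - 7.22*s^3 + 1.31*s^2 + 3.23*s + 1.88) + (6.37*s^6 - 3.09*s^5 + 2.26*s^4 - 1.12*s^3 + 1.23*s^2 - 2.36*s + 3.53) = 6.37*s^6 - 3.09*s^5 + 4.44*s^4 - 8.34*s^3 + 2.54*s^2 + 0.87*s + 5.41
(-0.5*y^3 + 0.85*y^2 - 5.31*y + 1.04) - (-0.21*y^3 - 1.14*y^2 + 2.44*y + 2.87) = -0.29*y^3 + 1.99*y^2 - 7.75*y - 1.83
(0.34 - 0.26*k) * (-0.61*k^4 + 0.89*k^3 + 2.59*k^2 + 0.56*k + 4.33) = 0.1586*k^5 - 0.4388*k^4 - 0.3708*k^3 + 0.735*k^2 - 0.9354*k + 1.4722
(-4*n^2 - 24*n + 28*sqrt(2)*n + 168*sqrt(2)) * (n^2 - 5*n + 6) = -4*n^4 - 4*n^3 + 28*sqrt(2)*n^3 + 28*sqrt(2)*n^2 + 96*n^2 - 672*sqrt(2)*n - 144*n + 1008*sqrt(2)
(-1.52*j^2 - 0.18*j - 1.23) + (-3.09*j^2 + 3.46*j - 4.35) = -4.61*j^2 + 3.28*j - 5.58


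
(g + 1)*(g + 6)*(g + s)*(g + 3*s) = g^4 + 4*g^3*s + 7*g^3 + 3*g^2*s^2 + 28*g^2*s + 6*g^2 + 21*g*s^2 + 24*g*s + 18*s^2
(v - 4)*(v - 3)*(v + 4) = v^3 - 3*v^2 - 16*v + 48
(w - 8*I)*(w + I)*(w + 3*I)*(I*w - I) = I*w^4 + 4*w^3 - I*w^3 - 4*w^2 + 29*I*w^2 - 24*w - 29*I*w + 24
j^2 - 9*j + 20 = (j - 5)*(j - 4)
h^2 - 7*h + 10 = (h - 5)*(h - 2)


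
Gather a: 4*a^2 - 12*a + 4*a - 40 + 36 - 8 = 4*a^2 - 8*a - 12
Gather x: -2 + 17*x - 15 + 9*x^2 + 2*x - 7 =9*x^2 + 19*x - 24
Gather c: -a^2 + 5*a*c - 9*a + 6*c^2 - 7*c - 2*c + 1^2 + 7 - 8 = -a^2 - 9*a + 6*c^2 + c*(5*a - 9)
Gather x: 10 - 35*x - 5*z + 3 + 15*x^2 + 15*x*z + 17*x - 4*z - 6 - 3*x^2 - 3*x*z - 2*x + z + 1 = 12*x^2 + x*(12*z - 20) - 8*z + 8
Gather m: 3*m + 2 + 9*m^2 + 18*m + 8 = 9*m^2 + 21*m + 10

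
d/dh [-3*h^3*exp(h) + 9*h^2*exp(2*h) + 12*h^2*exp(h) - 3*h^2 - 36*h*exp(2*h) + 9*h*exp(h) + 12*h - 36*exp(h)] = -3*h^3*exp(h) + 18*h^2*exp(2*h) + 3*h^2*exp(h) - 54*h*exp(2*h) + 33*h*exp(h) - 6*h - 36*exp(2*h) - 27*exp(h) + 12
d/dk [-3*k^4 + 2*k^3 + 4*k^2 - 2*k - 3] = -12*k^3 + 6*k^2 + 8*k - 2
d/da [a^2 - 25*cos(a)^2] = 2*a + 25*sin(2*a)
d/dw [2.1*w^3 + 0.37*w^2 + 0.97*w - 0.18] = 6.3*w^2 + 0.74*w + 0.97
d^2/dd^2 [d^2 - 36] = 2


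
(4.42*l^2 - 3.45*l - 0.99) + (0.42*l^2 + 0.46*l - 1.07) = 4.84*l^2 - 2.99*l - 2.06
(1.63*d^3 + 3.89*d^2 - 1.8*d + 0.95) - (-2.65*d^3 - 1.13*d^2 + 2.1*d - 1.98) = 4.28*d^3 + 5.02*d^2 - 3.9*d + 2.93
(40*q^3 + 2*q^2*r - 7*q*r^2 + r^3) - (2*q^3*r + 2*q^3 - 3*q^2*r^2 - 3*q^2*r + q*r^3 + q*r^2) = -2*q^3*r + 38*q^3 + 3*q^2*r^2 + 5*q^2*r - q*r^3 - 8*q*r^2 + r^3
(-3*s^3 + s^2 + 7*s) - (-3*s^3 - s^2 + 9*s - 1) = 2*s^2 - 2*s + 1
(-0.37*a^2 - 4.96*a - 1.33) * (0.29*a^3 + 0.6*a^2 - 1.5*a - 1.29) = -0.1073*a^5 - 1.6604*a^4 - 2.8067*a^3 + 7.1193*a^2 + 8.3934*a + 1.7157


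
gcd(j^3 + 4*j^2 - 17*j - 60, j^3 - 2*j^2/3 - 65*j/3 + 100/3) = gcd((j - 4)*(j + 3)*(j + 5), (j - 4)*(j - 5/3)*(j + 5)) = j^2 + j - 20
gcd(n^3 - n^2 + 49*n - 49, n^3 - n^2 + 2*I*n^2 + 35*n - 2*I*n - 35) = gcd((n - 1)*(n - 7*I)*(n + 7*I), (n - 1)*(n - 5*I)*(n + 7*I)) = n^2 + n*(-1 + 7*I) - 7*I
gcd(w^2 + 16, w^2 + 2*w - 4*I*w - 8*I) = w - 4*I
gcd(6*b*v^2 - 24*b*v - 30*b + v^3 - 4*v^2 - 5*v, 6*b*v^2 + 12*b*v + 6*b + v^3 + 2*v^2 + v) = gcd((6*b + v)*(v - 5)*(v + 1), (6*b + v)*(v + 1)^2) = 6*b*v + 6*b + v^2 + v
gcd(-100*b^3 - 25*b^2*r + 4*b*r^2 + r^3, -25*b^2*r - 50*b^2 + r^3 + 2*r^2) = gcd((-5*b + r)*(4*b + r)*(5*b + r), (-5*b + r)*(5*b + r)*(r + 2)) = -25*b^2 + r^2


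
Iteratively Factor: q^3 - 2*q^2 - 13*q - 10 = (q + 1)*(q^2 - 3*q - 10) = (q + 1)*(q + 2)*(q - 5)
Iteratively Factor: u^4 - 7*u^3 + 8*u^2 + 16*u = (u - 4)*(u^3 - 3*u^2 - 4*u) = (u - 4)*(u + 1)*(u^2 - 4*u) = (u - 4)^2*(u + 1)*(u)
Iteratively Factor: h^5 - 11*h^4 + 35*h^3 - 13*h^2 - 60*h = (h - 4)*(h^4 - 7*h^3 + 7*h^2 + 15*h) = (h - 4)*(h + 1)*(h^3 - 8*h^2 + 15*h) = (h - 5)*(h - 4)*(h + 1)*(h^2 - 3*h) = (h - 5)*(h - 4)*(h - 3)*(h + 1)*(h)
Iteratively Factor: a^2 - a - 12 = (a - 4)*(a + 3)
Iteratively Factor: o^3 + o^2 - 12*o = (o - 3)*(o^2 + 4*o) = o*(o - 3)*(o + 4)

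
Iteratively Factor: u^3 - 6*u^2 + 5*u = (u - 5)*(u^2 - u) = u*(u - 5)*(u - 1)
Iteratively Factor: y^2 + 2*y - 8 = (y + 4)*(y - 2)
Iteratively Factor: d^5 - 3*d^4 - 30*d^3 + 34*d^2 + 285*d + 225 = (d - 5)*(d^4 + 2*d^3 - 20*d^2 - 66*d - 45) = (d - 5)^2*(d^3 + 7*d^2 + 15*d + 9) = (d - 5)^2*(d + 1)*(d^2 + 6*d + 9) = (d - 5)^2*(d + 1)*(d + 3)*(d + 3)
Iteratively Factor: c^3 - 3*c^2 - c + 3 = (c - 1)*(c^2 - 2*c - 3) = (c - 3)*(c - 1)*(c + 1)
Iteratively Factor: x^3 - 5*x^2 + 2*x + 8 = (x - 4)*(x^2 - x - 2) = (x - 4)*(x + 1)*(x - 2)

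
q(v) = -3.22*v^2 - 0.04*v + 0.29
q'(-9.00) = 57.92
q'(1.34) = -8.67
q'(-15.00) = 96.56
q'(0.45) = -2.94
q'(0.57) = -3.71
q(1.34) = -5.55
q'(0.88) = -5.71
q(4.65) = -69.52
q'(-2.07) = 13.29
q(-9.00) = -260.17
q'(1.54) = -9.96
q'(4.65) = -29.99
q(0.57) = -0.78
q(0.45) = -0.38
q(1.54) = -7.41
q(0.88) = -2.24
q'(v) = -6.44*v - 0.04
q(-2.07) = -13.42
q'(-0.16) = 0.99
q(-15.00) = -723.61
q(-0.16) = 0.21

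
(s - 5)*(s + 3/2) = s^2 - 7*s/2 - 15/2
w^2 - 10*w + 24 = (w - 6)*(w - 4)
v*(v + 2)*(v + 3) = v^3 + 5*v^2 + 6*v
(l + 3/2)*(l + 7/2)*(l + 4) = l^3 + 9*l^2 + 101*l/4 + 21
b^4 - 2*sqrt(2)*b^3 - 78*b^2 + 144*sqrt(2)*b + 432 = (b - 6*sqrt(2))*(b - 3*sqrt(2))*(b + sqrt(2))*(b + 6*sqrt(2))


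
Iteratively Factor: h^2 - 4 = (h + 2)*(h - 2)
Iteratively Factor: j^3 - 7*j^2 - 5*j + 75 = (j - 5)*(j^2 - 2*j - 15) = (j - 5)*(j + 3)*(j - 5)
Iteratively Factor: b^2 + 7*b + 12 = (b + 3)*(b + 4)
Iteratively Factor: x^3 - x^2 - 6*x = (x)*(x^2 - x - 6) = x*(x + 2)*(x - 3)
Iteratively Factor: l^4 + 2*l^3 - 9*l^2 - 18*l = (l + 2)*(l^3 - 9*l) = (l + 2)*(l + 3)*(l^2 - 3*l) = l*(l + 2)*(l + 3)*(l - 3)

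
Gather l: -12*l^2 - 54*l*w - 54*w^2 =-12*l^2 - 54*l*w - 54*w^2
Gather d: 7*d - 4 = 7*d - 4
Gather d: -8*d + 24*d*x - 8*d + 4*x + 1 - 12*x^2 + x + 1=d*(24*x - 16) - 12*x^2 + 5*x + 2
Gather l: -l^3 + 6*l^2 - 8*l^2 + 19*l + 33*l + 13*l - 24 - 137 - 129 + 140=-l^3 - 2*l^2 + 65*l - 150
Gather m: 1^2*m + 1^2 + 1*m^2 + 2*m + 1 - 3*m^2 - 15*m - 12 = -2*m^2 - 12*m - 10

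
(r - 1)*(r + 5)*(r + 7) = r^3 + 11*r^2 + 23*r - 35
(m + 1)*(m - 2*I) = m^2 + m - 2*I*m - 2*I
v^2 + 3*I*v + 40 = (v - 5*I)*(v + 8*I)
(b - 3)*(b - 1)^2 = b^3 - 5*b^2 + 7*b - 3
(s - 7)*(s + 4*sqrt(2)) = s^2 - 7*s + 4*sqrt(2)*s - 28*sqrt(2)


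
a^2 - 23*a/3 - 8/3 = (a - 8)*(a + 1/3)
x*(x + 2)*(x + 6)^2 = x^4 + 14*x^3 + 60*x^2 + 72*x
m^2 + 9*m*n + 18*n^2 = (m + 3*n)*(m + 6*n)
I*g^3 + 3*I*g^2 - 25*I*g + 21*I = (g - 3)*(g + 7)*(I*g - I)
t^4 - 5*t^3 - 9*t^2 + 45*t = t*(t - 5)*(t - 3)*(t + 3)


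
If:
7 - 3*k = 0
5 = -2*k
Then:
No Solution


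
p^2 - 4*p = p*(p - 4)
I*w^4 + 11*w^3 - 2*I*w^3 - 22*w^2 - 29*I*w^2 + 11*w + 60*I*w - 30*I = (w - 1)*(w - 6*I)*(w - 5*I)*(I*w - I)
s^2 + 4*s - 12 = (s - 2)*(s + 6)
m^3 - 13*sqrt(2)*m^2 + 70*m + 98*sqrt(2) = (m - 7*sqrt(2))^2*(m + sqrt(2))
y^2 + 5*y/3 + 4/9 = (y + 1/3)*(y + 4/3)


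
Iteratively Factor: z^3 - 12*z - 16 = (z + 2)*(z^2 - 2*z - 8) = (z - 4)*(z + 2)*(z + 2)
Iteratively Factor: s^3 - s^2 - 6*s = (s + 2)*(s^2 - 3*s) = (s - 3)*(s + 2)*(s)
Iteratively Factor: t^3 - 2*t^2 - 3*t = (t + 1)*(t^2 - 3*t) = (t - 3)*(t + 1)*(t)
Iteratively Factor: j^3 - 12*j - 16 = (j + 2)*(j^2 - 2*j - 8) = (j + 2)^2*(j - 4)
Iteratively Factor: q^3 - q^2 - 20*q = (q + 4)*(q^2 - 5*q) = (q - 5)*(q + 4)*(q)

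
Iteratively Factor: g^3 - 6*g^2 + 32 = (g - 4)*(g^2 - 2*g - 8) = (g - 4)*(g + 2)*(g - 4)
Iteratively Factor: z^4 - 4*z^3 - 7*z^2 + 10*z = (z - 5)*(z^3 + z^2 - 2*z) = (z - 5)*(z + 2)*(z^2 - z) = (z - 5)*(z - 1)*(z + 2)*(z)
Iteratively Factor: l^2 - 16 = (l + 4)*(l - 4)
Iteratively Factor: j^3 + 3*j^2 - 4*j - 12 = (j + 3)*(j^2 - 4) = (j - 2)*(j + 3)*(j + 2)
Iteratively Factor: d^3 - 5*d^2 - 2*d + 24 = (d - 4)*(d^2 - d - 6) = (d - 4)*(d - 3)*(d + 2)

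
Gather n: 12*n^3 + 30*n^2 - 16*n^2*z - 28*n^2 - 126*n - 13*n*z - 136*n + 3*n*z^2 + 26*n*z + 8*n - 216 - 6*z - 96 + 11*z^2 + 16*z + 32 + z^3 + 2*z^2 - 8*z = 12*n^3 + n^2*(2 - 16*z) + n*(3*z^2 + 13*z - 254) + z^3 + 13*z^2 + 2*z - 280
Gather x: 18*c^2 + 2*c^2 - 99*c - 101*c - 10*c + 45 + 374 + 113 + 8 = 20*c^2 - 210*c + 540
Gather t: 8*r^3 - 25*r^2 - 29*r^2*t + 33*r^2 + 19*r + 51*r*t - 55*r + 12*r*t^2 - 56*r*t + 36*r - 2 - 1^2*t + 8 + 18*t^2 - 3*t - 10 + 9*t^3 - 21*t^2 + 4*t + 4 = 8*r^3 + 8*r^2 + 9*t^3 + t^2*(12*r - 3) + t*(-29*r^2 - 5*r)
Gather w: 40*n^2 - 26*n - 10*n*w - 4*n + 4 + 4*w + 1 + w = 40*n^2 - 30*n + w*(5 - 10*n) + 5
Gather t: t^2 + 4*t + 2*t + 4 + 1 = t^2 + 6*t + 5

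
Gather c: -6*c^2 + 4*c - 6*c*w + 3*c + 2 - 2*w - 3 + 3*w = -6*c^2 + c*(7 - 6*w) + w - 1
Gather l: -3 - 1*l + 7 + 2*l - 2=l + 2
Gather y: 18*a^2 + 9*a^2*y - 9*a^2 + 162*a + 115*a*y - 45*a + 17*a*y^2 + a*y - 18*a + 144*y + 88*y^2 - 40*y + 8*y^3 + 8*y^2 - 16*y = 9*a^2 + 99*a + 8*y^3 + y^2*(17*a + 96) + y*(9*a^2 + 116*a + 88)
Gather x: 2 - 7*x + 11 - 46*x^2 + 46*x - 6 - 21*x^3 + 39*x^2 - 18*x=-21*x^3 - 7*x^2 + 21*x + 7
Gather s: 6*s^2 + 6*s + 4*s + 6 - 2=6*s^2 + 10*s + 4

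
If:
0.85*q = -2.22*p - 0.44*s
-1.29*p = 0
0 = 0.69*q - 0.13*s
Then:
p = 0.00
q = 0.00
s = 0.00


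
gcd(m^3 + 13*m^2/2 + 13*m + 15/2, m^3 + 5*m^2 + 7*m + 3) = m^2 + 4*m + 3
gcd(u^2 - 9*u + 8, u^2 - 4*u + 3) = u - 1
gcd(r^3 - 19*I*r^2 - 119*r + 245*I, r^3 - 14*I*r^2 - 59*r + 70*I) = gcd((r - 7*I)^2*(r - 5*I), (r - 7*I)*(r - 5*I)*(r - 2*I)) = r^2 - 12*I*r - 35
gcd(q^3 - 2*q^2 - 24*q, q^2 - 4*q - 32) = q + 4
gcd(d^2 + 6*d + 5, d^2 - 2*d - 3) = d + 1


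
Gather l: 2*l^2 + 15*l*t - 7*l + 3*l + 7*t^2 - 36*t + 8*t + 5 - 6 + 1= 2*l^2 + l*(15*t - 4) + 7*t^2 - 28*t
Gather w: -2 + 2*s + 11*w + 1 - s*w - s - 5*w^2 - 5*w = s - 5*w^2 + w*(6 - s) - 1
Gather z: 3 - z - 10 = -z - 7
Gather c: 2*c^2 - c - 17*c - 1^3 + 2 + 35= 2*c^2 - 18*c + 36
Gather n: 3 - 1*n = 3 - n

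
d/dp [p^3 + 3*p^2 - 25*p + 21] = 3*p^2 + 6*p - 25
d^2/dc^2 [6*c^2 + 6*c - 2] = 12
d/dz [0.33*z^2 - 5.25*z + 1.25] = 0.66*z - 5.25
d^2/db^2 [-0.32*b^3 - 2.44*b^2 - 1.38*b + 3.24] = -1.92*b - 4.88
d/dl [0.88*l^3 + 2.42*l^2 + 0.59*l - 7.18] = 2.64*l^2 + 4.84*l + 0.59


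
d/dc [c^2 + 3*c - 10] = 2*c + 3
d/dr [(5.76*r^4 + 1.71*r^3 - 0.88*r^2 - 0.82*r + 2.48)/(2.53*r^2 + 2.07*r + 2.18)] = (29.1456*r^5 + 40.0959*r^4 + 57.3066*r^3 + 11.4364*r^2 - 16.3856*r - 6.9212)/(6.4009*r^4 + 10.4742*r^3 + 15.3157*r^2 + 9.0252*r + 4.7524)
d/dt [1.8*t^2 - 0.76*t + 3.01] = 3.6*t - 0.76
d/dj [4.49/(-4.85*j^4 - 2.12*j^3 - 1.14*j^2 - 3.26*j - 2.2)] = (87.106*j^3 + 28.5564*j^2 + 10.2372*j + 14.6374)/(4.85*j^4 + 2.12*j^3 + 1.14*j^2 + 3.26*j + 2.2)^2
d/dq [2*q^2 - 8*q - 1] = 4*q - 8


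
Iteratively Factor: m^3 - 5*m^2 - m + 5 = (m - 1)*(m^2 - 4*m - 5) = (m - 5)*(m - 1)*(m + 1)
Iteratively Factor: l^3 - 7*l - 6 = (l + 1)*(l^2 - l - 6) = (l - 3)*(l + 1)*(l + 2)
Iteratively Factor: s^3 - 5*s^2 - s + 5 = (s + 1)*(s^2 - 6*s + 5) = (s - 5)*(s + 1)*(s - 1)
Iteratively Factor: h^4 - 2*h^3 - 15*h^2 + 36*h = (h + 4)*(h^3 - 6*h^2 + 9*h) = (h - 3)*(h + 4)*(h^2 - 3*h) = h*(h - 3)*(h + 4)*(h - 3)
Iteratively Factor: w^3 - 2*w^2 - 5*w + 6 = (w - 1)*(w^2 - w - 6) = (w - 1)*(w + 2)*(w - 3)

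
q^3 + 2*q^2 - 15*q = q*(q - 3)*(q + 5)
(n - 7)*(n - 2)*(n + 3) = n^3 - 6*n^2 - 13*n + 42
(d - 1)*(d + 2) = d^2 + d - 2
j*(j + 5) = j^2 + 5*j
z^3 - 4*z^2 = z^2*(z - 4)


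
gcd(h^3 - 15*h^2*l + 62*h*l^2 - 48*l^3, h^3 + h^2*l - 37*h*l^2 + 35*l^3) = h - l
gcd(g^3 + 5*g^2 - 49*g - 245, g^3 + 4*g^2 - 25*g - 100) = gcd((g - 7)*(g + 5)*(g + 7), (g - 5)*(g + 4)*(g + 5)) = g + 5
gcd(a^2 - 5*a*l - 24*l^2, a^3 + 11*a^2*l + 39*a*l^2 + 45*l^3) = a + 3*l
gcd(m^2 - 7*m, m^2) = m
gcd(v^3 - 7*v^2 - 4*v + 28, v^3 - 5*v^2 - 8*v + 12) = v + 2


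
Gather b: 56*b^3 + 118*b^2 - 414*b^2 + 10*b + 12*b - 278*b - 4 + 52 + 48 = 56*b^3 - 296*b^2 - 256*b + 96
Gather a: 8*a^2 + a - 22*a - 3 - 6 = 8*a^2 - 21*a - 9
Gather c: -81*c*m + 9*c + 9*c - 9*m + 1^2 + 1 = c*(18 - 81*m) - 9*m + 2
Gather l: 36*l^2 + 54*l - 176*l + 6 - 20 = 36*l^2 - 122*l - 14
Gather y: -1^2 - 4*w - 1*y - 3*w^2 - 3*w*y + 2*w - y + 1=-3*w^2 - 2*w + y*(-3*w - 2)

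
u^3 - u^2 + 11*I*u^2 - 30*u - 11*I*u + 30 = (u - 1)*(u + 5*I)*(u + 6*I)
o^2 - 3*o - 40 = (o - 8)*(o + 5)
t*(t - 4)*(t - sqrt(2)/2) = t^3 - 4*t^2 - sqrt(2)*t^2/2 + 2*sqrt(2)*t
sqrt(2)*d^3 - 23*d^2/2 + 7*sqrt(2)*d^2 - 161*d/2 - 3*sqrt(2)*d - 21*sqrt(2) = (d + 7)*(d - 6*sqrt(2))*(sqrt(2)*d + 1/2)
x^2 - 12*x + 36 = (x - 6)^2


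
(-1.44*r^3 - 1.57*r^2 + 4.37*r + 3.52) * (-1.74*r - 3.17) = 2.5056*r^4 + 7.2966*r^3 - 2.6269*r^2 - 19.9777*r - 11.1584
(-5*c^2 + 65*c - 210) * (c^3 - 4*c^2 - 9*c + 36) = -5*c^5 + 85*c^4 - 425*c^3 + 75*c^2 + 4230*c - 7560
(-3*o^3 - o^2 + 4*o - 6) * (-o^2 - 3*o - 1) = 3*o^5 + 10*o^4 + 2*o^3 - 5*o^2 + 14*o + 6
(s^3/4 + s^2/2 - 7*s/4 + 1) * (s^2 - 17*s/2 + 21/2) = s^5/4 - 13*s^4/8 - 27*s^3/8 + 169*s^2/8 - 215*s/8 + 21/2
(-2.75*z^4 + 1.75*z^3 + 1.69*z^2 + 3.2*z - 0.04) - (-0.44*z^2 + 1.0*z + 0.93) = -2.75*z^4 + 1.75*z^3 + 2.13*z^2 + 2.2*z - 0.97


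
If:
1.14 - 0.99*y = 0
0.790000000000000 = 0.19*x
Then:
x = 4.16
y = 1.15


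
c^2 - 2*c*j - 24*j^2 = (c - 6*j)*(c + 4*j)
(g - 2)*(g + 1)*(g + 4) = g^3 + 3*g^2 - 6*g - 8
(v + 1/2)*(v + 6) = v^2 + 13*v/2 + 3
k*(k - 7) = k^2 - 7*k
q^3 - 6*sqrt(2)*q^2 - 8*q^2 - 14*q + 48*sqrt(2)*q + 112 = (q - 8)*(q - 7*sqrt(2))*(q + sqrt(2))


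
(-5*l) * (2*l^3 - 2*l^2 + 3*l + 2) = -10*l^4 + 10*l^3 - 15*l^2 - 10*l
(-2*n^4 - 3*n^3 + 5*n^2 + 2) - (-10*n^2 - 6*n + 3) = -2*n^4 - 3*n^3 + 15*n^2 + 6*n - 1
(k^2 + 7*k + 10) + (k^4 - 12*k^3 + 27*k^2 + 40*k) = k^4 - 12*k^3 + 28*k^2 + 47*k + 10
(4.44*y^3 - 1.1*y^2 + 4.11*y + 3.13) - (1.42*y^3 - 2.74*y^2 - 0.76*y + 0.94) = 3.02*y^3 + 1.64*y^2 + 4.87*y + 2.19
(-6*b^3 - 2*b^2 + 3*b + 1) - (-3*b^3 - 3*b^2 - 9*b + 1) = -3*b^3 + b^2 + 12*b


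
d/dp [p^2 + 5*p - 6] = 2*p + 5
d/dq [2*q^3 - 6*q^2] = 6*q*(q - 2)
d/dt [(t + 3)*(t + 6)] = 2*t + 9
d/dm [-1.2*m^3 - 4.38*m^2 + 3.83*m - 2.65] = -3.6*m^2 - 8.76*m + 3.83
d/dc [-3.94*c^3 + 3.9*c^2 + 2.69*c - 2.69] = -11.82*c^2 + 7.8*c + 2.69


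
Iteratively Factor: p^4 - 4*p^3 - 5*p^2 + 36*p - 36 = (p + 3)*(p^3 - 7*p^2 + 16*p - 12) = (p - 2)*(p + 3)*(p^2 - 5*p + 6) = (p - 2)^2*(p + 3)*(p - 3)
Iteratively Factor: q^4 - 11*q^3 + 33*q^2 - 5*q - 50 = (q - 2)*(q^3 - 9*q^2 + 15*q + 25) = (q - 5)*(q - 2)*(q^2 - 4*q - 5) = (q - 5)^2*(q - 2)*(q + 1)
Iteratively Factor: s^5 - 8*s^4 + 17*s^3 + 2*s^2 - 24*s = (s - 3)*(s^4 - 5*s^3 + 2*s^2 + 8*s) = (s - 3)*(s - 2)*(s^3 - 3*s^2 - 4*s) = s*(s - 3)*(s - 2)*(s^2 - 3*s - 4) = s*(s - 4)*(s - 3)*(s - 2)*(s + 1)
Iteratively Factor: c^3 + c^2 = (c + 1)*(c^2) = c*(c + 1)*(c)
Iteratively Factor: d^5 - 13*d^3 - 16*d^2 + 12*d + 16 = (d + 2)*(d^4 - 2*d^3 - 9*d^2 + 2*d + 8) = (d + 2)^2*(d^3 - 4*d^2 - d + 4) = (d - 4)*(d + 2)^2*(d^2 - 1) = (d - 4)*(d - 1)*(d + 2)^2*(d + 1)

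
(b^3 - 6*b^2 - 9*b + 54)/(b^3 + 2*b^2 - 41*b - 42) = (b^2 - 9)/(b^2 + 8*b + 7)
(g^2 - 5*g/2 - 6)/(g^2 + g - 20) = (g + 3/2)/(g + 5)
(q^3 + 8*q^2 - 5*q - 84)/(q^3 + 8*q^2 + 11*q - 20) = (q^2 + 4*q - 21)/(q^2 + 4*q - 5)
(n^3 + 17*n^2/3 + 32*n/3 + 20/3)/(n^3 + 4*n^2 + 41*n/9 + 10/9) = 3*(n + 2)/(3*n + 1)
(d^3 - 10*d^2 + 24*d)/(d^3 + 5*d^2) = (d^2 - 10*d + 24)/(d*(d + 5))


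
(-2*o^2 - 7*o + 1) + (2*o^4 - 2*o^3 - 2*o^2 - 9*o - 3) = 2*o^4 - 2*o^3 - 4*o^2 - 16*o - 2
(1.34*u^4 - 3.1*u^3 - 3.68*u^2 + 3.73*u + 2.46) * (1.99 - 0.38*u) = -0.5092*u^5 + 3.8446*u^4 - 4.7706*u^3 - 8.7406*u^2 + 6.4879*u + 4.8954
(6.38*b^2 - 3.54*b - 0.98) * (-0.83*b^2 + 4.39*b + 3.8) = -5.2954*b^4 + 30.9464*b^3 + 9.5168*b^2 - 17.7542*b - 3.724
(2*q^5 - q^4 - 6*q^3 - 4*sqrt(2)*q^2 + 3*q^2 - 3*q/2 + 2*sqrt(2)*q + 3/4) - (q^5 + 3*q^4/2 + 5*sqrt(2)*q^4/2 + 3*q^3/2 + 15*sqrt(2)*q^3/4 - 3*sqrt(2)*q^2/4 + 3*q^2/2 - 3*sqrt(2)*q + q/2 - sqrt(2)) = q^5 - 5*sqrt(2)*q^4/2 - 5*q^4/2 - 15*q^3/2 - 15*sqrt(2)*q^3/4 - 13*sqrt(2)*q^2/4 + 3*q^2/2 - 2*q + 5*sqrt(2)*q + 3/4 + sqrt(2)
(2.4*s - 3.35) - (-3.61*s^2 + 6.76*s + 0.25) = 3.61*s^2 - 4.36*s - 3.6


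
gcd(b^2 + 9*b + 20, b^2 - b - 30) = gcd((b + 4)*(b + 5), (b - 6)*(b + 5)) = b + 5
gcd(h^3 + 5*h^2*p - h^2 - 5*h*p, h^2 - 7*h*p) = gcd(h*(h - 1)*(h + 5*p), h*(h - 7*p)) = h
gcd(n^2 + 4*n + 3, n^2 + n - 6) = n + 3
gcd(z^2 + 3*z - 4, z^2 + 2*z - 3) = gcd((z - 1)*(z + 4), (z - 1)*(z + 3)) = z - 1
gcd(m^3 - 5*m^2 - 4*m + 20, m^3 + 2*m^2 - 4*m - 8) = m^2 - 4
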